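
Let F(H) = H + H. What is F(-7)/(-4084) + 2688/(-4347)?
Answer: -259927/422694 ≈ -0.61493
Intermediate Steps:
F(H) = 2*H
F(-7)/(-4084) + 2688/(-4347) = (2*(-7))/(-4084) + 2688/(-4347) = -14*(-1/4084) + 2688*(-1/4347) = 7/2042 - 128/207 = -259927/422694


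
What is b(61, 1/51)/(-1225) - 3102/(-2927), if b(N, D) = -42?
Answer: 560412/512225 ≈ 1.0941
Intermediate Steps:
b(61, 1/51)/(-1225) - 3102/(-2927) = -42/(-1225) - 3102/(-2927) = -42*(-1/1225) - 3102*(-1/2927) = 6/175 + 3102/2927 = 560412/512225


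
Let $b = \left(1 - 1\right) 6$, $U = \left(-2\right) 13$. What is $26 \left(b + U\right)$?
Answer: $-676$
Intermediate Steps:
$U = -26$
$b = 0$ ($b = 0 \cdot 6 = 0$)
$26 \left(b + U\right) = 26 \left(0 - 26\right) = 26 \left(-26\right) = -676$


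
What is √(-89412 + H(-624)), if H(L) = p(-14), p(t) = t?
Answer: I*√89426 ≈ 299.04*I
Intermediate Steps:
H(L) = -14
√(-89412 + H(-624)) = √(-89412 - 14) = √(-89426) = I*√89426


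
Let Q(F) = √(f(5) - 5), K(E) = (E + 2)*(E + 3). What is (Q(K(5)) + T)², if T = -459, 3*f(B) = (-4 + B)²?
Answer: (1377 - I*√42)²/9 ≈ 2.1068e+5 - 1983.1*I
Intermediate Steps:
K(E) = (2 + E)*(3 + E)
f(B) = (-4 + B)²/3
Q(F) = I*√42/3 (Q(F) = √((-4 + 5)²/3 - 5) = √((⅓)*1² - 5) = √((⅓)*1 - 5) = √(⅓ - 5) = √(-14/3) = I*√42/3)
(Q(K(5)) + T)² = (I*√42/3 - 459)² = (-459 + I*√42/3)²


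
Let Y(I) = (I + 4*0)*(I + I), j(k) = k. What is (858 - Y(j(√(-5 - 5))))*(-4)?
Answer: -3512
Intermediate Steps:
Y(I) = 2*I² (Y(I) = (I + 0)*(2*I) = I*(2*I) = 2*I²)
(858 - Y(j(√(-5 - 5))))*(-4) = (858 - 2*(√(-5 - 5))²)*(-4) = (858 - 2*(√(-10))²)*(-4) = (858 - 2*(I*√10)²)*(-4) = (858 - 2*(-10))*(-4) = (858 - 1*(-20))*(-4) = (858 + 20)*(-4) = 878*(-4) = -3512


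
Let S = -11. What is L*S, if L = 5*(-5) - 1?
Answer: 286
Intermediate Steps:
L = -26 (L = -25 - 1 = -26)
L*S = -26*(-11) = 286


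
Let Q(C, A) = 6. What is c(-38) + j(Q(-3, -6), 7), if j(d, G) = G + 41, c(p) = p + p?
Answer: -28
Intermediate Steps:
c(p) = 2*p
j(d, G) = 41 + G
c(-38) + j(Q(-3, -6), 7) = 2*(-38) + (41 + 7) = -76 + 48 = -28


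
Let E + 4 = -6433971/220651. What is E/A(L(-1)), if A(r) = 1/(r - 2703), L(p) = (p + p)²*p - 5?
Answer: 19842551400/220651 ≈ 89927.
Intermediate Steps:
E = -7316575/220651 (E = -4 - 6433971/220651 = -7316575/220651 ≈ -33.159)
L(p) = -5 + 4*p³ (L(p) = (2*p)²*p - 5 = (4*p²)*p - 5 = 4*p³ - 5 = -5 + 4*p³)
A(r) = 1/(-2703 + r)
E/A(L(-1)) = -(-19813285100/220651 - 29266300/220651) = -7316575/(220651*(1/(-2703 + (-5 - 4)))) = -7316575/(220651*(1/(-2703 - 9))) = -7316575/(220651*(1/(-2712))) = -7316575/(220651*(-1/2712)) = -7316575/220651*(-2712) = 19842551400/220651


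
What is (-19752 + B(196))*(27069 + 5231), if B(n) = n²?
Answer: 602847200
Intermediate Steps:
(-19752 + B(196))*(27069 + 5231) = (-19752 + 196²)*(27069 + 5231) = (-19752 + 38416)*32300 = 18664*32300 = 602847200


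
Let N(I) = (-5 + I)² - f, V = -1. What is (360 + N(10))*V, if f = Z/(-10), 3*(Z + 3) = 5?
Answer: -5773/15 ≈ -384.87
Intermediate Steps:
Z = -4/3 (Z = -3 + (⅓)*5 = -3 + 5/3 = -4/3 ≈ -1.3333)
f = 2/15 (f = -4/3/(-10) = -4/3*(-⅒) = 2/15 ≈ 0.13333)
N(I) = -2/15 + (-5 + I)² (N(I) = (-5 + I)² - 1*2/15 = (-5 + I)² - 2/15 = -2/15 + (-5 + I)²)
(360 + N(10))*V = (360 + (-2/15 + (-5 + 10)²))*(-1) = (360 + (-2/15 + 5²))*(-1) = (360 + (-2/15 + 25))*(-1) = (360 + 373/15)*(-1) = (5773/15)*(-1) = -5773/15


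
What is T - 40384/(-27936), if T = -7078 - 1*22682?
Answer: -25979218/873 ≈ -29759.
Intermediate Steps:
T = -29760 (T = -7078 - 22682 = -29760)
T - 40384/(-27936) = -29760 - 40384/(-27936) = -29760 - 40384*(-1/27936) = -29760 + 1262/873 = -25979218/873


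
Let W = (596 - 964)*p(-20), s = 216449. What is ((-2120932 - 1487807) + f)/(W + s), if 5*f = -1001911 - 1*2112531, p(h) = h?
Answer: -21158137/1119045 ≈ -18.907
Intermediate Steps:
W = 7360 (W = (596 - 964)*(-20) = -368*(-20) = 7360)
f = -3114442/5 (f = (-1001911 - 1*2112531)/5 = (-1001911 - 2112531)/5 = (1/5)*(-3114442) = -3114442/5 ≈ -6.2289e+5)
((-2120932 - 1487807) + f)/(W + s) = ((-2120932 - 1487807) - 3114442/5)/(7360 + 216449) = (-3608739 - 3114442/5)/223809 = -21158137/5*1/223809 = -21158137/1119045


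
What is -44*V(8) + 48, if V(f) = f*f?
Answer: -2768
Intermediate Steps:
V(f) = f**2
-44*V(8) + 48 = -44*8**2 + 48 = -44*64 + 48 = -2816 + 48 = -2768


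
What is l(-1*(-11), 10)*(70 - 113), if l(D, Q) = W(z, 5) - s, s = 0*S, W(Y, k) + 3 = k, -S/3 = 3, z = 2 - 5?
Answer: -86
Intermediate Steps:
z = -3
S = -9 (S = -3*3 = -9)
W(Y, k) = -3 + k
s = 0 (s = 0*(-9) = 0)
l(D, Q) = 2 (l(D, Q) = (-3 + 5) - 1*0 = 2 + 0 = 2)
l(-1*(-11), 10)*(70 - 113) = 2*(70 - 113) = 2*(-43) = -86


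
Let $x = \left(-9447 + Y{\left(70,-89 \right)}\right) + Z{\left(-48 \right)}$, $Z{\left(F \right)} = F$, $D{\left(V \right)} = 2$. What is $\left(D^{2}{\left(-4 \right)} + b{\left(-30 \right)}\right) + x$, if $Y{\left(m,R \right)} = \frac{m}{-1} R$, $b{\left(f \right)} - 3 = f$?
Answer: $-3288$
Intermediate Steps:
$b{\left(f \right)} = 3 + f$
$Y{\left(m,R \right)} = - R m$ ($Y{\left(m,R \right)} = m \left(-1\right) R = - m R = - R m$)
$x = -3265$ ($x = \left(-9447 - \left(-89\right) 70\right) - 48 = \left(-9447 + 6230\right) - 48 = -3217 - 48 = -3265$)
$\left(D^{2}{\left(-4 \right)} + b{\left(-30 \right)}\right) + x = \left(2^{2} + \left(3 - 30\right)\right) - 3265 = \left(4 - 27\right) - 3265 = -23 - 3265 = -3288$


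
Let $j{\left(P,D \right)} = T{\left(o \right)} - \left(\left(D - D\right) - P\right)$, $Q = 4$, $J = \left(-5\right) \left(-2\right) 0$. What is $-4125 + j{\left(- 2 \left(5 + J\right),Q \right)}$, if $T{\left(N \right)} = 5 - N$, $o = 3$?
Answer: $-4133$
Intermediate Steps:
$J = 0$ ($J = 10 \cdot 0 = 0$)
$j{\left(P,D \right)} = 2 + P$ ($j{\left(P,D \right)} = \left(5 - 3\right) - \left(\left(D - D\right) - P\right) = \left(5 - 3\right) - \left(0 - P\right) = 2 - - P = 2 + P$)
$-4125 + j{\left(- 2 \left(5 + J\right),Q \right)} = -4125 + \left(2 - 2 \left(5 + 0\right)\right) = -4125 + \left(2 - 10\right) = -4125 - 8 = -4133$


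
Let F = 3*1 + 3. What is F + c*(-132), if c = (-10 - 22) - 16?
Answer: 6342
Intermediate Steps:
F = 6 (F = 3 + 3 = 6)
c = -48 (c = -32 - 16 = -48)
F + c*(-132) = 6 - 48*(-132) = 6 + 6336 = 6342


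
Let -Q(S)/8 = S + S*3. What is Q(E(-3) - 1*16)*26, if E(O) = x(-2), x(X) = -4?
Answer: 16640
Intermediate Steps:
E(O) = -4
Q(S) = -32*S (Q(S) = -8*(S + S*3) = -8*(S + 3*S) = -32*S)
Q(E(-3) - 1*16)*26 = -32*(-4 - 1*16)*26 = -32*(-4 - 16)*26 = -32*(-20)*26 = 640*26 = 16640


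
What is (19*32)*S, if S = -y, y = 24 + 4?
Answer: -17024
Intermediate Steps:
y = 28
S = -28 (S = -1*28 = -28)
(19*32)*S = (19*32)*(-28) = 608*(-28) = -17024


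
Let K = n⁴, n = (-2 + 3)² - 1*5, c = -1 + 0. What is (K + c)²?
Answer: 65025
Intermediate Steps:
c = -1
n = -4 (n = 1² - 5 = 1 - 5 = -4)
K = 256 (K = (-4)⁴ = 256)
(K + c)² = (256 - 1)² = 255² = 65025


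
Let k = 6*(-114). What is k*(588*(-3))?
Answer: 1206576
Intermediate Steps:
k = -684
k*(588*(-3)) = -402192*(-3) = -684*(-1764) = 1206576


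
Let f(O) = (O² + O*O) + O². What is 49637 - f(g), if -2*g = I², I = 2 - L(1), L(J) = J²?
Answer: 198545/4 ≈ 49636.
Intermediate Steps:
I = 1 (I = 2 - 1*1² = 2 - 1*1 = 2 - 1 = 1)
g = -½ (g = -½*1² = -½*1 = -½ ≈ -0.50000)
f(O) = 3*O² (f(O) = (O² + O²) + O² = 2*O² + O² = 3*O²)
49637 - f(g) = 49637 - 3*(-½)² = 49637 - 3/4 = 49637 - 1*¾ = 49637 - ¾ = 198545/4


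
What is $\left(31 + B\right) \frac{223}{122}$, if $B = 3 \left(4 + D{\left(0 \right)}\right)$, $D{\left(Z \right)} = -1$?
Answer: $\frac{4460}{61} \approx 73.115$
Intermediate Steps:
$B = 9$ ($B = 3 \left(4 - 1\right) = 3 \cdot 3 = 9$)
$\left(31 + B\right) \frac{223}{122} = \left(31 + 9\right) \frac{223}{122} = 40 \cdot 223 \cdot \frac{1}{122} = 40 \cdot \frac{223}{122} = \frac{4460}{61}$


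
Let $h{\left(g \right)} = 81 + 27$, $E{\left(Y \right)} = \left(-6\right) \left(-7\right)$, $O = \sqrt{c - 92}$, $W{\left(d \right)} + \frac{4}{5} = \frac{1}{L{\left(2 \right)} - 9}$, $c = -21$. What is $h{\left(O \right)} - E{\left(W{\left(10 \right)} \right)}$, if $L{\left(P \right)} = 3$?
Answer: $66$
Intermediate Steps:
$W{\left(d \right)} = - \frac{29}{30}$ ($W{\left(d \right)} = - \frac{4}{5} + \frac{1}{3 - 9} = - \frac{4}{5} + \frac{1}{-6} = - \frac{4}{5} - \frac{1}{6} = - \frac{29}{30}$)
$O = i \sqrt{113}$ ($O = \sqrt{-21 - 92} = \sqrt{-113} = i \sqrt{113} \approx 10.63 i$)
$E{\left(Y \right)} = 42$
$h{\left(g \right)} = 108$
$h{\left(O \right)} - E{\left(W{\left(10 \right)} \right)} = 108 - 42 = 66$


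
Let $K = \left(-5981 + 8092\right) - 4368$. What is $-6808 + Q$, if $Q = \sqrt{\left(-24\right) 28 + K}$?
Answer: $-6808 + i \sqrt{2929} \approx -6808.0 + 54.12 i$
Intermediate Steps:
$K = -2257$ ($K = 2111 - 4368 = -2257$)
$Q = i \sqrt{2929}$ ($Q = \sqrt{\left(-24\right) 28 - 2257} = \sqrt{-672 - 2257} = \sqrt{-2929} = i \sqrt{2929} \approx 54.12 i$)
$-6808 + Q = -6808 + i \sqrt{2929}$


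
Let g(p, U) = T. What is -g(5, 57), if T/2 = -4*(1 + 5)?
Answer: 48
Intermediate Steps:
T = -48 (T = 2*(-4*(1 + 5)) = 2*(-4*6) = 2*(-24) = -48)
g(p, U) = -48
-g(5, 57) = -1*(-48) = 48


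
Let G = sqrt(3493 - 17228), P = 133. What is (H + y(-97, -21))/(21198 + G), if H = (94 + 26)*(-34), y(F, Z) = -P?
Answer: -89307174/449368939 + 4213*I*sqrt(13735)/449368939 ≈ -0.19874 + 0.0010988*I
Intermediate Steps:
y(F, Z) = -133 (y(F, Z) = -1*133 = -133)
G = I*sqrt(13735) (G = sqrt(-13735) = I*sqrt(13735) ≈ 117.2*I)
H = -4080 (H = 120*(-34) = -4080)
(H + y(-97, -21))/(21198 + G) = (-4080 - 133)/(21198 + I*sqrt(13735)) = -4213/(21198 + I*sqrt(13735))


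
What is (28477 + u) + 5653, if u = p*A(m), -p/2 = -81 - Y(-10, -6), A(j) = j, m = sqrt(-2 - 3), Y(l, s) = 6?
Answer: 34130 + 174*I*sqrt(5) ≈ 34130.0 + 389.08*I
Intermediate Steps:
m = I*sqrt(5) (m = sqrt(-5) = I*sqrt(5) ≈ 2.2361*I)
p = 174 (p = -2*(-81 - 1*6) = -2*(-81 - 6) = -2*(-87) = 174)
u = 174*I*sqrt(5) (u = 174*(I*sqrt(5)) = 174*I*sqrt(5) ≈ 389.08*I)
(28477 + u) + 5653 = (28477 + 174*I*sqrt(5)) + 5653 = 34130 + 174*I*sqrt(5)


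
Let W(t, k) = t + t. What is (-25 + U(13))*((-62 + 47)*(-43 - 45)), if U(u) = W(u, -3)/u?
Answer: -30360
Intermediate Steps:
W(t, k) = 2*t
U(u) = 2 (U(u) = (2*u)/u = 2)
(-25 + U(13))*((-62 + 47)*(-43 - 45)) = (-25 + 2)*((-62 + 47)*(-43 - 45)) = -(-345)*(-88) = -23*1320 = -30360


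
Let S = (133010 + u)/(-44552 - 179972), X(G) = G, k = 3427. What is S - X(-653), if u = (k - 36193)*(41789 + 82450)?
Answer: 1054324059/56131 ≈ 18783.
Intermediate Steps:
u = -4070815074 (u = (3427 - 36193)*(41789 + 82450) = -32766*124239 = -4070815074)
S = 1017670516/56131 (S = (133010 - 4070815074)/(-44552 - 179972) = -4070682064/(-224524) = -4070682064*(-1/224524) = 1017670516/56131 ≈ 18130.)
S - X(-653) = 1017670516/56131 - 1*(-653) = 1017670516/56131 + 653 = 1054324059/56131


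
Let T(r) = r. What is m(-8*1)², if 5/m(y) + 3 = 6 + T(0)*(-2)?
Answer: 25/9 ≈ 2.7778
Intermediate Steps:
m(y) = 5/3 (m(y) = 5/(-3 + (6 + 0*(-2))) = 5/(-3 + (6 + 0)) = 5/(-3 + 6) = 5/3)
m(-8*1)² = (5/3)² = 25/9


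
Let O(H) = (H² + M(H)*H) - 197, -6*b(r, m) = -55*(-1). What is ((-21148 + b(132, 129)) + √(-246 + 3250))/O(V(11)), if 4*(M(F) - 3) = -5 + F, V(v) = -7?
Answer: 126943/888 - √751/74 ≈ 142.58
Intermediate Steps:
M(F) = 7/4 + F/4 (M(F) = 3 + (-5 + F)/4 = 3 + (-5/4 + F/4) = 7/4 + F/4)
b(r, m) = -55/6 (b(r, m) = -(-55)*(-1)/6 = -⅙*55 = -55/6)
O(H) = -197 + H² + H*(7/4 + H/4) (O(H) = (H² + (7/4 + H/4)*H) - 197 = (H² + H*(7/4 + H/4)) - 197 = -197 + H² + H*(7/4 + H/4))
((-21148 + b(132, 129)) + √(-246 + 3250))/O(V(11)) = ((-21148 - 55/6) + √(-246 + 3250))/(-197 + (5/4)*(-7)² + (7/4)*(-7)) = (-126943/6 + √3004)/(-197 + (5/4)*49 - 49/4) = (-126943/6 + 2*√751)/(-197 + 245/4 - 49/4) = (-126943/6 + 2*√751)/(-148) = (-126943/6 + 2*√751)*(-1/148) = 126943/888 - √751/74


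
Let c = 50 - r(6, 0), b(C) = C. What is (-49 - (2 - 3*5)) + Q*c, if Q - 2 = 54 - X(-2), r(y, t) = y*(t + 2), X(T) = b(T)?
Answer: 2168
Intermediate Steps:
X(T) = T
r(y, t) = y*(2 + t)
c = 38 (c = 50 - 6*(2 + 0) = 50 - 6*2 = 50 - 1*12 = 50 - 12 = 38)
Q = 58 (Q = 2 + (54 - 1*(-2)) = 2 + (54 + 2) = 2 + 56 = 58)
(-49 - (2 - 3*5)) + Q*c = (-49 - (2 - 3*5)) + 58*38 = (-49 - (2 - 15)) + 2204 = (-49 - 1*(-13)) + 2204 = (-49 + 13) + 2204 = -36 + 2204 = 2168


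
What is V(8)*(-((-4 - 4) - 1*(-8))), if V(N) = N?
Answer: 0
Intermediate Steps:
V(8)*(-((-4 - 4) - 1*(-8))) = 8*(-((-4 - 4) - 1*(-8))) = 8*(-(-8 + 8)) = 8*(-1*0) = 8*0 = 0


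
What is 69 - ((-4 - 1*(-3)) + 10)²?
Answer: -12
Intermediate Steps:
69 - ((-4 - 1*(-3)) + 10)² = 69 - ((-4 + 3) + 10)² = 69 - (-1 + 10)² = 69 - 1*9² = 69 - 1*81 = 69 - 81 = -12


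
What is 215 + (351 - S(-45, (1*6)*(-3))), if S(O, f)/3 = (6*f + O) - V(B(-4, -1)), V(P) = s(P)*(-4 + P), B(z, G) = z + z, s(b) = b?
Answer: 1313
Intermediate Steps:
B(z, G) = 2*z
V(P) = P*(-4 + P)
S(O, f) = -288 + 3*O + 18*f (S(O, f) = 3*((6*f + O) - 2*(-4)*(-4 + 2*(-4))) = 3*((O + 6*f) - (-8)*(-4 - 8)) = 3*((O + 6*f) - (-8)*(-12)) = 3*((O + 6*f) - 1*96) = 3*((O + 6*f) - 96) = 3*(-96 + O + 6*f) = -288 + 3*O + 18*f)
215 + (351 - S(-45, (1*6)*(-3))) = 215 + (351 - (-288 + 3*(-45) + 18*((1*6)*(-3)))) = 215 + (351 - (-288 - 135 + 18*(6*(-3)))) = 215 + (351 - (-288 - 135 + 18*(-18))) = 215 + (351 - (-288 - 135 - 324)) = 215 + (351 - 1*(-747)) = 215 + (351 + 747) = 215 + 1098 = 1313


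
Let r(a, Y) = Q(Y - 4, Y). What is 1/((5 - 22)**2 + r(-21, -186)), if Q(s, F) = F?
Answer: 1/103 ≈ 0.0097087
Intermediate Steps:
r(a, Y) = Y
1/((5 - 22)**2 + r(-21, -186)) = 1/((5 - 22)**2 - 186) = 1/((-17)**2 - 186) = 1/(289 - 186) = 1/103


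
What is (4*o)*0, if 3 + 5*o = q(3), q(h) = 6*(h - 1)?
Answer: 0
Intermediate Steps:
q(h) = -6 + 6*h (q(h) = 6*(-1 + h) = -6 + 6*h)
o = 9/5 (o = -⅗ + (-6 + 6*3)/5 = -⅗ + (-6 + 18)/5 = -⅗ + (⅕)*12 = -⅗ + 12/5 = 9/5 ≈ 1.8000)
(4*o)*0 = (4*(9/5))*0 = (36/5)*0 = 0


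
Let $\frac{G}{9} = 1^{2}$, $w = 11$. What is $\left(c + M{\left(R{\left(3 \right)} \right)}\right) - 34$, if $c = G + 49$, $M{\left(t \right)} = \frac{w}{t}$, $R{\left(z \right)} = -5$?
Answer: $\frac{109}{5} \approx 21.8$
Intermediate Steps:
$G = 9$ ($G = 9 \cdot 1^{2} = 9 \cdot 1 = 9$)
$M{\left(t \right)} = \frac{11}{t}$
$c = 58$ ($c = 9 + 49 = 58$)
$\left(c + M{\left(R{\left(3 \right)} \right)}\right) - 34 = \left(58 + \frac{11}{-5}\right) - 34 = \left(58 + 11 \left(- \frac{1}{5}\right)\right) - 34 = \left(58 - \frac{11}{5}\right) - 34 = \frac{279}{5} - 34 = \frac{109}{5}$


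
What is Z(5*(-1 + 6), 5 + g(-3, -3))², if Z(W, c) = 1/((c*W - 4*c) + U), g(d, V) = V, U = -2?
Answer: 1/1600 ≈ 0.00062500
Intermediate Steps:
Z(W, c) = 1/(-2 - 4*c + W*c) (Z(W, c) = 1/((c*W - 4*c) - 2) = 1/((W*c - 4*c) - 2) = 1/((-4*c + W*c) - 2) = 1/(-2 - 4*c + W*c))
Z(5*(-1 + 6), 5 + g(-3, -3))² = (1/(-2 - 4*(5 - 3) + (5*(-1 + 6))*(5 - 3)))² = (1/(-2 - 4*2 + (5*5)*2))² = (1/(-2 - 8 + 25*2))² = (1/(-2 - 8 + 50))² = (1/40)² = 1/1600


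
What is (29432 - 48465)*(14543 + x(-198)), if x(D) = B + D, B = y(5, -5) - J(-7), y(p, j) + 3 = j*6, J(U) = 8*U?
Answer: -273466144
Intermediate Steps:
y(p, j) = -3 + 6*j (y(p, j) = -3 + j*6 = -3 + 6*j)
B = 23 (B = (-3 + 6*(-5)) - 8*(-7) = (-3 - 30) - 1*(-56) = -33 + 56 = 23)
x(D) = 23 + D
(29432 - 48465)*(14543 + x(-198)) = (29432 - 48465)*(14543 + (23 - 198)) = -19033*(14543 - 175) = -19033*14368 = -273466144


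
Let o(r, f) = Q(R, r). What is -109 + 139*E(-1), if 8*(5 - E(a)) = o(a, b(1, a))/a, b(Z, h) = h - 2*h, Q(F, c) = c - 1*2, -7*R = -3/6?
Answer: 4271/8 ≈ 533.88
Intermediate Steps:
R = 1/14 (R = -(-3)/(7*6) = -1/7*(-1/2) = 1/14 ≈ 0.071429)
Q(F, c) = -2 + c (Q(F, c) = c - 2 = -2 + c)
b(Z, h) = -h
o(r, f) = -2 + r
E(a) = 5 - (-2 + a)/(8*a)
-109 + 139*E(-1) = -109 + 139*((1/8)*(2 + 39*(-1))/(-1)) = -109 + 139*((1/8)*(-1)*(2 - 39)) = -109 + 139*((1/8)*(-1)*(-37)) = -109 + 139*(37/8) = -109 + 5143/8 = 4271/8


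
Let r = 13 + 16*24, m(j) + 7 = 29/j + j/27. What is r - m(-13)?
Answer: 142756/351 ≈ 406.71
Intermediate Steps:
m(j) = -7 + 29/j + j/27 (m(j) = -7 + (29/j + j/27) = -7 + 29/j + j/27)
r = 397 (r = 13 + 384 = 397)
r - m(-13) = 397 - (-7 + 29/(-13) + (1/27)*(-13)) = 397 - (-7 + 29*(-1/13) - 13/27) = 397 - (-7 - 29/13 - 13/27) = 397 - 1*(-3409/351) = 397 + 3409/351 = 142756/351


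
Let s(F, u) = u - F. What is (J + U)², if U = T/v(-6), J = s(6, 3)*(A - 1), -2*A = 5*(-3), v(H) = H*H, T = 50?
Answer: 26569/81 ≈ 328.01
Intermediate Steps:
v(H) = H²
A = 15/2 (A = -5*(-3)/2 = -½*(-15) = 15/2 ≈ 7.5000)
J = -39/2 (J = (3 - 1*6)*(15/2 - 1) = (3 - 6)*(13/2) = -3*13/2 = -39/2 ≈ -19.500)
U = 25/18 (U = 50/((-6)²) = 50/36 = 50*(1/36) = 25/18 ≈ 1.3889)
(J + U)² = (-39/2 + 25/18)² = (-163/9)² = 26569/81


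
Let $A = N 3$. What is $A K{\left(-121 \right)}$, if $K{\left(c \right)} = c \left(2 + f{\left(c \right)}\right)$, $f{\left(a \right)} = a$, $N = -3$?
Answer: $-129591$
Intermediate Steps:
$A = -9$ ($A = \left(-3\right) 3 = -9$)
$K{\left(c \right)} = c \left(2 + c\right)$
$A K{\left(-121 \right)} = - 9 \left(- 121 \left(2 - 121\right)\right) = - 9 \left(\left(-121\right) \left(-119\right)\right) = \left(-9\right) 14399 = -129591$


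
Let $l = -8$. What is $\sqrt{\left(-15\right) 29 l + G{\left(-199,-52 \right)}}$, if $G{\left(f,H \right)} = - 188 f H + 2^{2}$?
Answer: $2 i \sqrt{485485} \approx 1393.5 i$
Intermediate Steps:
$G{\left(f,H \right)} = 4 - 188 H f$ ($G{\left(f,H \right)} = - 188 H f + 4 = 4 - 188 H f$)
$\sqrt{\left(-15\right) 29 l + G{\left(-199,-52 \right)}} = \sqrt{\left(-15\right) 29 \left(-8\right) + \left(4 - \left(-9776\right) \left(-199\right)\right)} = \sqrt{\left(-435\right) \left(-8\right) + \left(4 - 1945424\right)} = \sqrt{3480 - 1945420} = \sqrt{-1941940} = 2 i \sqrt{485485}$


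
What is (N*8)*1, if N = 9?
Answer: 72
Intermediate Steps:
(N*8)*1 = (9*8)*1 = 72*1 = 72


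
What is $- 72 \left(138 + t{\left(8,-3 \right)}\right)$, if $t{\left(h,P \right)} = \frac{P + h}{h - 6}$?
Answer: $-10116$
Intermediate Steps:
$t{\left(h,P \right)} = \frac{P + h}{-6 + h}$
$- 72 \left(138 + t{\left(8,-3 \right)}\right) = - 72 \left(138 + \frac{-3 + 8}{-6 + 8}\right) = - 72 \left(138 + \frac{1}{2} \cdot 5\right) = - 72 \left(138 + \frac{5}{2}\right) = \left(-72\right) \frac{281}{2} = -10116$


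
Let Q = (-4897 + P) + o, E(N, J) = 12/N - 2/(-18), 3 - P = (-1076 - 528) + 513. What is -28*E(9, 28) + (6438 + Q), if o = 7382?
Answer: 89789/9 ≈ 9976.6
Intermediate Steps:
P = 1094 (P = 3 - ((-1076 - 528) + 513) = 3 - (-1604 + 513) = 3 - 1*(-1091) = 3 + 1091 = 1094)
E(N, J) = ⅑ + 12/N (E(N, J) = 12/N - 2*(-1/18) = 12/N + ⅑ = ⅑ + 12/N)
Q = 3579 (Q = (-4897 + 1094) + 7382 = -3803 + 7382 = 3579)
-28*E(9, 28) + (6438 + Q) = -28*(108 + 9)/(9*9) + (6438 + 3579) = -28*117/(9*9) + 10017 = -28*13/9 + 10017 = -364/9 + 10017 = 89789/9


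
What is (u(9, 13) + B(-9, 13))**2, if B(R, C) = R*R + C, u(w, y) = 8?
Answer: 10404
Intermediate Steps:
B(R, C) = C + R**2 (B(R, C) = R**2 + C = C + R**2)
(u(9, 13) + B(-9, 13))**2 = (8 + (13 + (-9)**2))**2 = (8 + (13 + 81))**2 = (8 + 94)**2 = 102**2 = 10404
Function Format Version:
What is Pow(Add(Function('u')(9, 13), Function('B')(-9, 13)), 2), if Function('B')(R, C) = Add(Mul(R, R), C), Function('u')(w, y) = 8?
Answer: 10404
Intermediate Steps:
Function('B')(R, C) = Add(C, Pow(R, 2)) (Function('B')(R, C) = Add(Pow(R, 2), C) = Add(C, Pow(R, 2)))
Pow(Add(Function('u')(9, 13), Function('B')(-9, 13)), 2) = Pow(Add(8, Add(13, Pow(-9, 2))), 2) = Pow(Add(8, Add(13, 81)), 2) = Pow(Add(8, 94), 2) = Pow(102, 2) = 10404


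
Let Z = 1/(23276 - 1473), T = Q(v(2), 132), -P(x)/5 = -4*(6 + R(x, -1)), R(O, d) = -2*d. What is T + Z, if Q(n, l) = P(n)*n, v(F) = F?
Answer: 6976961/21803 ≈ 320.00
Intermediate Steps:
P(x) = 160 (P(x) = -(-20)*(6 - 2*(-1)) = -(-20)*(6 + 2) = -(-20)*8 = -5*(-32) = 160)
Q(n, l) = 160*n
T = 320 (T = 160*2 = 320)
Z = 1/21803 ≈ 4.5865e-5
T + Z = 320 + 1/21803 = 6976961/21803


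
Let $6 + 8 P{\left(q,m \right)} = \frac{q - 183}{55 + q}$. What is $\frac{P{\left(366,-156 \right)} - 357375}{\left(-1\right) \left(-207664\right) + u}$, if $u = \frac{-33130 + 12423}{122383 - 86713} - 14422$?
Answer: $- \frac{21466943352405}{11607679693172} \approx -1.8494$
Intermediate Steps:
$P{\left(q,m \right)} = - \frac{3}{4} + \frac{-183 + q}{8 \left(55 + q\right)}$ ($P{\left(q,m \right)} = - \frac{3}{4} + \frac{\left(q - 183\right) \frac{1}{55 + q}}{8} = - \frac{3}{4} + \frac{\left(-183 + q\right) \frac{1}{55 + q}}{8} = - \frac{3}{4} + \frac{\frac{1}{55 + q} \left(-183 + q\right)}{8} = - \frac{3}{4} + \frac{-183 + q}{8 \left(55 + q\right)}$)
$u = - \frac{514453447}{35670}$ ($u = - \frac{20707}{35670} - 14422 = - \frac{514453447}{35670} \approx -14423.0$)
$\frac{P{\left(366,-156 \right)} - 357375}{\left(-1\right) \left(-207664\right) + u} = \frac{\frac{-513 - 1830}{8 \left(55 + 366\right)} - 357375}{\left(-1\right) \left(-207664\right) - \frac{514453447}{35670}} = \frac{\frac{-513 - 1830}{8 \cdot 421} - 357375}{207664 - \frac{514453447}{35670}} = \frac{\frac{1}{8} \cdot \frac{1}{421} \left(-2343\right) - 357375}{\frac{6892921433}{35670}} = \left(- \frac{2343}{3368} - 357375\right) \frac{35670}{6892921433} = \left(- \frac{1203641343}{3368}\right) \frac{35670}{6892921433} = - \frac{21466943352405}{11607679693172}$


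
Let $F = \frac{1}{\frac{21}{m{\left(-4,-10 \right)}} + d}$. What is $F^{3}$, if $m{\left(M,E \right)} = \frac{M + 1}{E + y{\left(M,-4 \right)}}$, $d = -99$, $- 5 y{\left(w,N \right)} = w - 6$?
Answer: $- \frac{1}{79507} \approx -1.2578 \cdot 10^{-5}$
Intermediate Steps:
$y{\left(w,N \right)} = \frac{6}{5} - \frac{w}{5}$ ($y{\left(w,N \right)} = - \frac{w - 6}{5} = - \frac{-6 + w}{5} = \frac{6}{5} - \frac{w}{5}$)
$m{\left(M,E \right)} = \frac{1 + M}{\frac{6}{5} + E - \frac{M}{5}}$ ($m{\left(M,E \right)} = \frac{M + 1}{E - \left(- \frac{6}{5} + \frac{M}{5}\right)} = \frac{1 + M}{\frac{6}{5} + E - \frac{M}{5}}$)
$F = - \frac{1}{43}$ ($F = \frac{1}{\frac{21}{5 \frac{1}{6 - -4 + 5 \left(-10\right)} \left(1 - 4\right)} - 99} = \frac{1}{\frac{21}{5 \frac{1}{6 + 4 - 50} \left(-3\right)} - 99} = \frac{1}{\frac{21}{5 \frac{1}{-40} \left(-3\right)} - 99} = \frac{1}{\frac{21}{5 \left(- \frac{1}{40}\right) \left(-3\right)} - 99} = \frac{1}{\frac{21}{\frac{3}{8}} - 99} = \frac{1}{21 \cdot \frac{8}{3} - 99} = \frac{1}{56 - 99} = \frac{1}{-43} = - \frac{1}{43} \approx -0.023256$)
$F^{3} = \left(- \frac{1}{43}\right)^{3} = - \frac{1}{79507}$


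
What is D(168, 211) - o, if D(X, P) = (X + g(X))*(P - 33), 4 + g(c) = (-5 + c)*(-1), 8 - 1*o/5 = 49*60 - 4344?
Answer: -6882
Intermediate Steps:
o = 7060 (o = 40 - 5*(49*60 - 4344) = 40 - 5*(2940 - 4344) = 40 - 5*(-1404) = 40 + 7020 = 7060)
g(c) = 1 - c (g(c) = -4 + (-5 + c)*(-1) = -4 + (5 - c) = 1 - c)
D(X, P) = -33 + P (D(X, P) = (X + (1 - X))*(P - 33) = 1*(-33 + P) = -33 + P)
D(168, 211) - o = (-33 + 211) - 1*7060 = 178 - 7060 = -6882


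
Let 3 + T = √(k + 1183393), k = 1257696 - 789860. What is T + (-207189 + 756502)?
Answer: 549310 + √1651229 ≈ 5.5060e+5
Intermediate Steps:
k = 467836
T = -3 + √1651229 (T = -3 + √(467836 + 1183393) = -3 + √1651229 ≈ 1282.0)
T + (-207189 + 756502) = (-3 + √1651229) + (-207189 + 756502) = (-3 + √1651229) + 549313 = 549310 + √1651229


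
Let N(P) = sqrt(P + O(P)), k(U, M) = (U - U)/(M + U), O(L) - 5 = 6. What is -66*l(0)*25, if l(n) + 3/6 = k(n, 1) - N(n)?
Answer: 825 + 1650*sqrt(11) ≈ 6297.4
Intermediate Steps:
O(L) = 11 (O(L) = 5 + 6 = 11)
k(U, M) = 0 (k(U, M) = 0/(M + U) = 0)
N(P) = sqrt(11 + P) (N(P) = sqrt(P + 11) = sqrt(11 + P))
l(n) = -1/2 - sqrt(11 + n) (l(n) = -1/2 + (0 - sqrt(11 + n)) = -1/2 - sqrt(11 + n))
-66*l(0)*25 = -66*(-1/2 - sqrt(11 + 0))*25 = -66*(-1/2 - sqrt(11))*25 = (33 + 66*sqrt(11))*25 = 825 + 1650*sqrt(11)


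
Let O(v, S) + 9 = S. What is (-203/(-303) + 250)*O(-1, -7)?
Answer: -1215248/303 ≈ -4010.7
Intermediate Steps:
O(v, S) = -9 + S
(-203/(-303) + 250)*O(-1, -7) = (-203/(-303) + 250)*(-9 - 7) = (-203*(-1/303) + 250)*(-16) = (203/303 + 250)*(-16) = (75953/303)*(-16) = -1215248/303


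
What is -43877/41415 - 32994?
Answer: -1366490387/41415 ≈ -32995.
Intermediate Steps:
-43877/41415 - 32994 = -1366490387/41415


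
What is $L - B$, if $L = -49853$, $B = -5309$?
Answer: $-44544$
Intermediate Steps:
$L - B = -49853 - -5309 = -49853 + 5309 = -44544$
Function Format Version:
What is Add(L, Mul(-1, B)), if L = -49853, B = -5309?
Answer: -44544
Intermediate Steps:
Add(L, Mul(-1, B)) = Add(-49853, Mul(-1, -5309)) = Add(-49853, 5309) = -44544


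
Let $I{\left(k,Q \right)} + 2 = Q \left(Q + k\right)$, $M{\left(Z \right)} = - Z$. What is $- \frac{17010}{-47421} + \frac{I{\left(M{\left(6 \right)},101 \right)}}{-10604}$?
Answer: $- \frac{2773087}{5079316} \approx -0.54596$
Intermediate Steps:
$I{\left(k,Q \right)} = -2 + Q \left(Q + k\right)$
$- \frac{17010}{-47421} + \frac{I{\left(M{\left(6 \right)},101 \right)}}{-10604} = - \frac{17010}{-47421} + \frac{-2 + 101^{2} + 101 \left(\left(-1\right) 6\right)}{-10604} = \left(-17010\right) \left(- \frac{1}{47421}\right) + \left(-2 + 10201 + 101 \left(-6\right)\right) \left(- \frac{1}{10604}\right) = \frac{1890}{5269} + \left(-2 + 10201 - 606\right) \left(- \frac{1}{10604}\right) = \frac{1890}{5269} + 9593 \left(- \frac{1}{10604}\right) = \frac{1890}{5269} - \frac{9593}{10604} = - \frac{2773087}{5079316}$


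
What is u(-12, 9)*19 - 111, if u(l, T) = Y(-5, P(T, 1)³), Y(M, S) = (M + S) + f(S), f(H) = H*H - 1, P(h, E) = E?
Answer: -187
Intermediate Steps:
f(H) = -1 + H² (f(H) = H² - 1 = -1 + H²)
Y(M, S) = -1 + M + S + S² (Y(M, S) = (M + S) + (-1 + S²) = -1 + M + S + S²)
u(l, T) = -4 (u(l, T) = -1 - 5 + 1³ + (1³)² = -1 - 5 + 1 + 1² = -1 - 5 + 1 + 1 = -4)
u(-12, 9)*19 - 111 = -4*19 - 111 = -76 - 111 = -187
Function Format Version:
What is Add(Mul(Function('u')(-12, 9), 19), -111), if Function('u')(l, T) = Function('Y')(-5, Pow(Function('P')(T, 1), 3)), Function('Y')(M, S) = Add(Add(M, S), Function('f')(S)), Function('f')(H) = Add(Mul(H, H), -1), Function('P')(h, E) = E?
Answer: -187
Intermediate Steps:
Function('f')(H) = Add(-1, Pow(H, 2)) (Function('f')(H) = Add(Pow(H, 2), -1) = Add(-1, Pow(H, 2)))
Function('Y')(M, S) = Add(-1, M, S, Pow(S, 2)) (Function('Y')(M, S) = Add(Add(M, S), Add(-1, Pow(S, 2))) = Add(-1, M, S, Pow(S, 2)))
Function('u')(l, T) = -4 (Function('u')(l, T) = Add(-1, -5, Pow(1, 3), Pow(Pow(1, 3), 2)) = Add(-1, -5, 1, Pow(1, 2)) = Add(-1, -5, 1, 1) = -4)
Add(Mul(Function('u')(-12, 9), 19), -111) = Add(Mul(-4, 19), -111) = Add(-76, -111) = -187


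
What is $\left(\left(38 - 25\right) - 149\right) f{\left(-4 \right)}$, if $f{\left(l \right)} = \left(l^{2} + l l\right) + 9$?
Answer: $-5576$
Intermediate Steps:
$f{\left(l \right)} = 9 + 2 l^{2}$ ($f{\left(l \right)} = \left(l^{2} + l^{2}\right) + 9 = 2 l^{2} + 9 = 9 + 2 l^{2}$)
$\left(\left(38 - 25\right) - 149\right) f{\left(-4 \right)} = \left(\left(38 - 25\right) - 149\right) \left(9 + 2 \left(-4\right)^{2}\right) = \left(\left(38 - 25\right) - 149\right) \left(9 + 2 \cdot 16\right) = \left(13 - 149\right) \left(9 + 32\right) = \left(-136\right) 41 = -5576$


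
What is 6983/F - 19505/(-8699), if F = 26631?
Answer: 580182772/231663069 ≈ 2.5044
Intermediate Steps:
6983/F - 19505/(-8699) = 6983/26631 - 19505/(-8699) = 6983*(1/26631) - 19505*(-1/8699) = 6983/26631 + 19505/8699 = 580182772/231663069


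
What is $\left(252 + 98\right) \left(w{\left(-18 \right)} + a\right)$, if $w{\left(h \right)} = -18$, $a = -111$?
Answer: $-45150$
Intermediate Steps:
$\left(252 + 98\right) \left(w{\left(-18 \right)} + a\right) = \left(252 + 98\right) \left(-18 - 111\right) = 350 \left(-129\right) = -45150$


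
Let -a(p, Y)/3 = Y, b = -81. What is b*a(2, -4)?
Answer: -972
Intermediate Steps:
a(p, Y) = -3*Y
b*a(2, -4) = -(-243)*(-4) = -81*12 = -972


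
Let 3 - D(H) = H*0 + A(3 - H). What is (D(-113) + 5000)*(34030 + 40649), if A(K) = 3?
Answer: 373395000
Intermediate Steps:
D(H) = 0 (D(H) = 3 - (H*0 + 3) = 3 - (0 + 3) = 3 - 1*3 = 3 - 3 = 0)
(D(-113) + 5000)*(34030 + 40649) = (0 + 5000)*(34030 + 40649) = 5000*74679 = 373395000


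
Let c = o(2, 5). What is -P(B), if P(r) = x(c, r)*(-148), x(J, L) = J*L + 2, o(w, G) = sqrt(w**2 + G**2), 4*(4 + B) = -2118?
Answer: 296 - 78958*sqrt(29) ≈ -4.2491e+5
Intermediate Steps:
B = -1067/2 (B = -4 + (1/4)*(-2118) = -4 - 1059/2 = -1067/2 ≈ -533.50)
o(w, G) = sqrt(G**2 + w**2)
c = sqrt(29) (c = sqrt(5**2 + 2**2) = sqrt(25 + 4) = sqrt(29) ≈ 5.3852)
x(J, L) = 2 + J*L
P(r) = -296 - 148*r*sqrt(29) (P(r) = (2 + sqrt(29)*r)*(-148) = (2 + r*sqrt(29))*(-148) = -296 - 148*r*sqrt(29))
-P(B) = -(-296 - 148*(-1067/2)*sqrt(29)) = -(-296 + 78958*sqrt(29)) = 296 - 78958*sqrt(29)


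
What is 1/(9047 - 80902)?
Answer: -1/71855 ≈ -1.3917e-5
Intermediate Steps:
1/(9047 - 80902) = 1/(-71855) = -1/71855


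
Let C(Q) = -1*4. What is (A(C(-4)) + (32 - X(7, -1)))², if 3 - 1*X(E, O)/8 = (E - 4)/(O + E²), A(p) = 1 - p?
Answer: 729/4 ≈ 182.25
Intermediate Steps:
C(Q) = -4
X(E, O) = 24 - 8*(-4 + E)/(O + E²) (X(E, O) = 24 - 8*(E - 4)/(O + E²) = 24 - 8*(-4 + E)/(O + E²))
(A(C(-4)) + (32 - X(7, -1)))² = ((1 - 1*(-4)) + (32 - 8*(4 - 1*7 + 3*(-1) + 3*7²)/(-1 + 7²)))² = ((1 + 4) + (32 - 8*(4 - 7 - 3 + 3*49)/(-1 + 49)))² = (5 + (32 - 8*(4 - 7 - 3 + 147)/48))² = (5 + (32 - 8*141/48))² = (5 + (32 - 1*47/2))² = (5 + (32 - 47/2))² = (5 + 17/2)² = (27/2)² = 729/4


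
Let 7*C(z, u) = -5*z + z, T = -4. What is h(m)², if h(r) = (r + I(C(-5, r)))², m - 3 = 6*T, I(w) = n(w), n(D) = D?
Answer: 260144641/2401 ≈ 1.0835e+5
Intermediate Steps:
C(z, u) = -4*z/7 (C(z, u) = (-5*z + z)/7 = (-4*z)/7 = -4*z/7)
I(w) = w
m = -21 (m = 3 + 6*(-4) = 3 - 24 = -21)
h(r) = (20/7 + r)² (h(r) = (r - 4/7*(-5))² = (r + 20/7)² = (20/7 + r)²)
h(m)² = ((20 + 7*(-21))²/49)² = ((20 - 147)²/49)² = ((1/49)*(-127)²)² = ((1/49)*16129)² = (16129/49)² = 260144641/2401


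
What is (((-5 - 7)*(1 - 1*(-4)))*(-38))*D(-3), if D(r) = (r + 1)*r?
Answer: 13680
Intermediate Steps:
D(r) = r*(1 + r) (D(r) = (1 + r)*r = r*(1 + r))
(((-5 - 7)*(1 - 1*(-4)))*(-38))*D(-3) = (((-5 - 7)*(1 - 1*(-4)))*(-38))*(-3*(1 - 3)) = (-12*(1 + 4)*(-38))*(-3*(-2)) = (-12*5*(-38))*6 = -60*(-38)*6 = 2280*6 = 13680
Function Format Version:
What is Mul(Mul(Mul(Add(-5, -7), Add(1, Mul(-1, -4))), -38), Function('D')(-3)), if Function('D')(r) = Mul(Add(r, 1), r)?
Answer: 13680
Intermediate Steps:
Function('D')(r) = Mul(r, Add(1, r)) (Function('D')(r) = Mul(Add(1, r), r) = Mul(r, Add(1, r)))
Mul(Mul(Mul(Add(-5, -7), Add(1, Mul(-1, -4))), -38), Function('D')(-3)) = Mul(Mul(Mul(Add(-5, -7), Add(1, Mul(-1, -4))), -38), Mul(-3, Add(1, -3))) = Mul(Mul(Mul(-12, Add(1, 4)), -38), Mul(-3, -2)) = Mul(Mul(Mul(-12, 5), -38), 6) = Mul(Mul(-60, -38), 6) = Mul(2280, 6) = 13680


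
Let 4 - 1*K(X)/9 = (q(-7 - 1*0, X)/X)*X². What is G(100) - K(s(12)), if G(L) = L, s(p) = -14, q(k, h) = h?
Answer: 1828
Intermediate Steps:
K(X) = 36 - 9*X² (K(X) = 36 - 9*X/X*X² = 36 - 9*X²)
G(100) - K(s(12)) = 100 - (36 - 9*(-14)²) = 100 - (36 - 9*196) = 100 - (36 - 1764) = 100 - 1*(-1728) = 100 + 1728 = 1828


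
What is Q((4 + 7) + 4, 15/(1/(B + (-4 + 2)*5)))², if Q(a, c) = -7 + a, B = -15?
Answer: 64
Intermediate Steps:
Q((4 + 7) + 4, 15/(1/(B + (-4 + 2)*5)))² = (-7 + ((4 + 7) + 4))² = (-7 + (11 + 4))² = (-7 + 15)² = 8² = 64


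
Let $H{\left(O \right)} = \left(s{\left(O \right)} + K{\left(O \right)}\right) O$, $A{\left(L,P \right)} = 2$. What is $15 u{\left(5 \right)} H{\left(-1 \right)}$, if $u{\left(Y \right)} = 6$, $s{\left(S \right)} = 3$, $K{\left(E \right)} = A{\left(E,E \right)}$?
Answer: $-450$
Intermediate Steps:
$K{\left(E \right)} = 2$
$H{\left(O \right)} = 5 O$ ($H{\left(O \right)} = \left(3 + 2\right) O = 5 O$)
$15 u{\left(5 \right)} H{\left(-1 \right)} = 15 \cdot 6 \cdot 5 \left(-1\right) = 90 \left(-5\right) = -450$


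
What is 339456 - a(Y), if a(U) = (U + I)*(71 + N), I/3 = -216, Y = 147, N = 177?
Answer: 463704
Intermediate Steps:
I = -648 (I = 3*(-216) = -648)
a(U) = -160704 + 248*U (a(U) = (U - 648)*(71 + 177) = (-648 + U)*248 = -160704 + 248*U)
339456 - a(Y) = 339456 - (-160704 + 248*147) = 339456 - (-160704 + 36456) = 339456 - 1*(-124248) = 339456 + 124248 = 463704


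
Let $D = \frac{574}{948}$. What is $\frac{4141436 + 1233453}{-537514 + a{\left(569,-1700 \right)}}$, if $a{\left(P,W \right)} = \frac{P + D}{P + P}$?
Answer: $- \frac{223021509636}{22303171675} \approx -9.9995$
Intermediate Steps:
$D = \frac{287}{474}$ ($D = 574 \cdot \frac{1}{948} = \frac{287}{474} \approx 0.60548$)
$a{\left(P,W \right)} = \frac{\frac{287}{474} + P}{2 P}$ ($a{\left(P,W \right)} = \frac{P + \frac{287}{474}}{P + P} = \frac{\frac{287}{474} + P}{2 P}$)
$\frac{4141436 + 1233453}{-537514 + a{\left(569,-1700 \right)}} = \frac{4141436 + 1233453}{-537514 + \frac{287 + 474 \cdot 569}{948 \cdot 569}} = \frac{5374889}{-537514 + \frac{1}{948} \cdot \frac{1}{569} \left(287 + 269706\right)} = \frac{5374889}{-537514 + \frac{1}{948} \cdot \frac{1}{569} \cdot 269993} = \frac{5374889}{-537514 + \frac{269993}{539412}} = \frac{5374889}{- \frac{289941231775}{539412}} = 5374889 \left(- \frac{539412}{289941231775}\right) = - \frac{223021509636}{22303171675}$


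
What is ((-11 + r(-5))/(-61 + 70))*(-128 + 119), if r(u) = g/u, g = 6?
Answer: 61/5 ≈ 12.200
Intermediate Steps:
r(u) = 6/u
((-11 + r(-5))/(-61 + 70))*(-128 + 119) = ((-11 + 6/(-5))/(-61 + 70))*(-128 + 119) = ((-11 + 6*(-1/5))/9)*(-9) = ((-11 - 6/5)*(1/9))*(-9) = -61/5*1/9*(-9) = -61/45*(-9) = 61/5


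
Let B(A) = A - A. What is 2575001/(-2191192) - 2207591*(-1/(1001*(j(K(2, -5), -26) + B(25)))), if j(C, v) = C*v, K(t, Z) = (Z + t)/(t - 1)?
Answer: 2318102405197/85541944488 ≈ 27.099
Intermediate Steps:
K(t, Z) = (Z + t)/(-1 + t)
B(A) = 0
2575001/(-2191192) - 2207591*(-1/(1001*(j(K(2, -5), -26) + B(25)))) = 2575001/(-2191192) - 2207591*(-1/(1001*(((-5 + 2)/(-1 + 2))*(-26) + 0))) = 2575001*(-1/2191192) - 2207591*(-1/(1001*((-3/1)*(-26) + 0))) = -2575001/2191192 - 2207591*(-1/(1001*((1*(-3))*(-26) + 0))) = -2575001/2191192 - 2207591*(-1/(1001*(-3*(-26) + 0))) = -2575001/2191192 - 2207591*(-1/(1001*(78 + 0))) = -2575001/2191192 - 2207591/(78*(-1001)) = -2575001/2191192 - 2207591/(-78078) = -2575001/2191192 - 2207591*(-1/78078) = -2575001/2191192 + 2207591/78078 = 2318102405197/85541944488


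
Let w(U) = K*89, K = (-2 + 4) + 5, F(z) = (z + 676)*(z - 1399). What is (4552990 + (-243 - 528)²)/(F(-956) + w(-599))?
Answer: 5147431/660023 ≈ 7.7989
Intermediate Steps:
F(z) = (-1399 + z)*(676 + z) (F(z) = (676 + z)*(-1399 + z) = (-1399 + z)*(676 + z))
K = 7 (K = 2 + 5 = 7)
w(U) = 623 (w(U) = 7*89 = 623)
(4552990 + (-243 - 528)²)/(F(-956) + w(-599)) = (4552990 + (-243 - 528)²)/((-945724 + (-956)² - 723*(-956)) + 623) = (4552990 + (-771)²)/((-945724 + 913936 + 691188) + 623) = (4552990 + 594441)/(659400 + 623) = 5147431/660023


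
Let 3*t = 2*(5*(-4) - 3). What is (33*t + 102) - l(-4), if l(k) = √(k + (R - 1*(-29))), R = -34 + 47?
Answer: -404 - √38 ≈ -410.16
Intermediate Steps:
R = 13
t = -46/3 (t = (2*(5*(-4) - 3))/3 = (2*(-20 - 3))/3 = (2*(-23))/3 = (⅓)*(-46) = -46/3 ≈ -15.333)
l(k) = √(42 + k) (l(k) = √(k + (13 - 1*(-29))) = √(k + (13 + 29)) = √(k + 42) = √(42 + k))
(33*t + 102) - l(-4) = (33*(-46/3) + 102) - √(42 - 4) = (-506 + 102) - √38 = -404 - √38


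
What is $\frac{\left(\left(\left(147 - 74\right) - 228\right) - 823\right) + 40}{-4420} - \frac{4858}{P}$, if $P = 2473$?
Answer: $- \frac{9576343}{5465330} \approx -1.7522$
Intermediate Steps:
$\frac{\left(\left(\left(147 - 74\right) - 228\right) - 823\right) + 40}{-4420} - \frac{4858}{P} = \frac{\left(\left(\left(147 - 74\right) - 228\right) - 823\right) + 40}{-4420} - \frac{4858}{2473} = \left(\left(\left(73 - 228\right) - 823\right) + 40\right) \left(- \frac{1}{4420}\right) - \frac{4858}{2473} = \left(\left(-155 - 823\right) + 40\right) \left(- \frac{1}{4420}\right) - \frac{4858}{2473} = \left(-978 + 40\right) \left(- \frac{1}{4420}\right) - \frac{4858}{2473} = \left(-938\right) \left(- \frac{1}{4420}\right) - \frac{4858}{2473} = \frac{469}{2210} - \frac{4858}{2473} = - \frac{9576343}{5465330}$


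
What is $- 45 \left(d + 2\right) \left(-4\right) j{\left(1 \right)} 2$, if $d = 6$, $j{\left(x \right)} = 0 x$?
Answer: $0$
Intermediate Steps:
$j{\left(x \right)} = 0$
$- 45 \left(d + 2\right) \left(-4\right) j{\left(1 \right)} 2 = - 45 \left(6 + 2\right) \left(-4\right) 0 \cdot 2 = - 45 \cdot 8 \left(-4\right) 0 \cdot 2 = - 45 \left(-32\right) 0 \cdot 2 = - 45 \cdot 0 \cdot 2 = \left(-45\right) 0 = 0$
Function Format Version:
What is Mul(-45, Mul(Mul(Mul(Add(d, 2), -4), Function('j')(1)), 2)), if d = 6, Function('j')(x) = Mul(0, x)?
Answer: 0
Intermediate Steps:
Function('j')(x) = 0
Mul(-45, Mul(Mul(Mul(Add(d, 2), -4), Function('j')(1)), 2)) = Mul(-45, Mul(Mul(Mul(Add(6, 2), -4), 0), 2)) = Mul(-45, Mul(Mul(Mul(8, -4), 0), 2)) = Mul(-45, Mul(Mul(-32, 0), 2)) = Mul(-45, Mul(0, 2)) = Mul(-45, 0) = 0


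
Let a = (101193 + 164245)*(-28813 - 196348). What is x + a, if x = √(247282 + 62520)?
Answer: -59766285518 + √309802 ≈ -5.9766e+10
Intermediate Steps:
a = -59766285518 (a = 265438*(-225161) = -59766285518)
x = √309802 ≈ 556.60
x + a = √309802 - 59766285518 = -59766285518 + √309802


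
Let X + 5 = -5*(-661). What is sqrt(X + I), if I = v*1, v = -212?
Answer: 4*sqrt(193) ≈ 55.570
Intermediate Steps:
I = -212 (I = -212*1 = -212)
X = 3300 (X = -5 - 5*(-661) = -5 + 3305 = 3300)
sqrt(X + I) = sqrt(3300 - 212) = sqrt(3088) = 4*sqrt(193)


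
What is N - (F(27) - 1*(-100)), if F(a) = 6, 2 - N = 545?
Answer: -649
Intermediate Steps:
N = -543 (N = 2 - 1*545 = 2 - 545 = -543)
N - (F(27) - 1*(-100)) = -543 - (6 - 1*(-100)) = -543 - (6 + 100) = -543 - 1*106 = -543 - 106 = -649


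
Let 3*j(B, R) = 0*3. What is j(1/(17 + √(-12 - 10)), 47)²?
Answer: 0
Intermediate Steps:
j(B, R) = 0 (j(B, R) = (0*3)/3 = (⅓)*0 = 0)
j(1/(17 + √(-12 - 10)), 47)² = 0² = 0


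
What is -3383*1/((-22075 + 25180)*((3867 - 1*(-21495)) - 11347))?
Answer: -3383/43516575 ≈ -7.7741e-5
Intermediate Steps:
-3383*1/((-22075 + 25180)*((3867 - 1*(-21495)) - 11347)) = -3383*1/(3105*((3867 + 21495) - 11347)) = -3383*1/(3105*(25362 - 11347)) = -3383/(14015*3105) = -3383/43516575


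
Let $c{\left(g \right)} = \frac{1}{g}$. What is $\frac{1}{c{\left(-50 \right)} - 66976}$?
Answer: $- \frac{50}{3348801} \approx -1.4931 \cdot 10^{-5}$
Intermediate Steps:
$\frac{1}{c{\left(-50 \right)} - 66976} = \frac{1}{\frac{1}{-50} - 66976} = \frac{1}{- \frac{1}{50} - 66976} = \frac{1}{- \frac{3348801}{50}} = - \frac{50}{3348801}$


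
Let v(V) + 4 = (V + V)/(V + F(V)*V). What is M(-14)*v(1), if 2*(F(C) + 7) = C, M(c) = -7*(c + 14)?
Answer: 0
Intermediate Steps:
M(c) = -98 - 7*c (M(c) = -7*(14 + c) = -98 - 7*c)
F(C) = -7 + C/2
v(V) = -4 + 2*V/(V + V*(-7 + V/2)) (v(V) = -4 + (V + V)/(V + (-7 + V/2)*V) = -4 + (2*V)/(V + V*(-7 + V/2)) = -4 + 2*V/(V + V*(-7 + V/2)))
M(-14)*v(1) = (-98 - 7*(-14))*(4*(13 - 1*1)/(-12 + 1)) = (-98 + 98)*(4*(13 - 1)/(-11)) = 0*(4*(-1/11)*12) = 0*(-48/11) = 0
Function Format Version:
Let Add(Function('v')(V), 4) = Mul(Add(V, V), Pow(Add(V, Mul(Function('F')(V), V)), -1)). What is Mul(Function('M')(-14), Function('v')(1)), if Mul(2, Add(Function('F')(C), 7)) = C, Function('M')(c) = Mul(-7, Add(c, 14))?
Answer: 0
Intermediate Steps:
Function('M')(c) = Add(-98, Mul(-7, c)) (Function('M')(c) = Mul(-7, Add(14, c)) = Add(-98, Mul(-7, c)))
Function('F')(C) = Add(-7, Mul(Rational(1, 2), C))
Function('v')(V) = Add(-4, Mul(2, V, Pow(Add(V, Mul(V, Add(-7, Mul(Rational(1, 2), V)))), -1))) (Function('v')(V) = Add(-4, Mul(Add(V, V), Pow(Add(V, Mul(Add(-7, Mul(Rational(1, 2), V)), V)), -1))) = Add(-4, Mul(Mul(2, V), Pow(Add(V, Mul(V, Add(-7, Mul(Rational(1, 2), V)))), -1))) = Add(-4, Mul(2, V, Pow(Add(V, Mul(V, Add(-7, Mul(Rational(1, 2), V)))), -1))))
Mul(Function('M')(-14), Function('v')(1)) = Mul(Add(-98, Mul(-7, -14)), Mul(4, Pow(Add(-12, 1), -1), Add(13, Mul(-1, 1)))) = Mul(Add(-98, 98), Mul(4, Pow(-11, -1), Add(13, -1))) = Mul(0, Mul(4, Rational(-1, 11), 12)) = Mul(0, Rational(-48, 11)) = 0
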